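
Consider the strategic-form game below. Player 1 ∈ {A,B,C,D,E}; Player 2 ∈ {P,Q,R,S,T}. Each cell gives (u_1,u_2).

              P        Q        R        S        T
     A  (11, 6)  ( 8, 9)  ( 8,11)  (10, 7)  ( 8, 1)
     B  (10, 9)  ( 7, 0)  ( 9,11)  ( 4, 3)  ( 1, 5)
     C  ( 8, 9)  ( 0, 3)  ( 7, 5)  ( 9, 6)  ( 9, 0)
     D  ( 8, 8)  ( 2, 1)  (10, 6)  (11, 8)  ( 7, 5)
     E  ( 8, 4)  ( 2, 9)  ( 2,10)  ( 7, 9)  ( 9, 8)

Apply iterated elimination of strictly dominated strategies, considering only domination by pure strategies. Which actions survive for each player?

Survivors P1:{A,B,D} P2:{P,R,S}

P2 drop Q (R beats it: A:11>9 B:11>0 C:5>3 D:6>1 E:10>9)
P2 drop T (R beats it: A:11>1 B:11>5 C:5>0 D:6>5 E:10>8)
P1 drop C (A beats it: P:11>8 R:8>7 S:10>9)
P1 drop E (A beats it: P:11>8 R:8>2 S:10>7)
P1→{A,B,D} P2→{P,R,S}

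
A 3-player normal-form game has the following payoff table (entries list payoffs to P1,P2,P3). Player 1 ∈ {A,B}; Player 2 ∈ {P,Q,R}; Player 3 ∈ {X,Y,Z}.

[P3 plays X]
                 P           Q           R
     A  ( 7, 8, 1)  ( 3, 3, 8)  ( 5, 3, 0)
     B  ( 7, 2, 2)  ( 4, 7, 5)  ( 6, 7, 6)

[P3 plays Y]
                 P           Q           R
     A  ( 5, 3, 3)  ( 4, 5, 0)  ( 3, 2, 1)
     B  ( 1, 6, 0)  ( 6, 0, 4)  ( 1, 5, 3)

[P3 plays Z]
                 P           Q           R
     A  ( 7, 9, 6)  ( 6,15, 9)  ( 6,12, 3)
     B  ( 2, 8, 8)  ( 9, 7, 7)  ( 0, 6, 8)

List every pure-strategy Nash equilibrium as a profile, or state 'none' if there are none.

(A,P,X): not NE [P3→Z gives 6>1]
(A,P,Y): not NE [P2→Q gives 5>3; P3→Z gives 6>3]
(A,P,Z): not NE [P2→Q gives 15>9]
(A,Q,X): not NE [P1→B gives 4>3; P2→P gives 8>3; P3→Z gives 9>8]
(A,Q,Y): not NE [P1→B gives 6>4; P3→Z gives 9>0]
(A,Q,Z): not NE [P1→B gives 9>6]
(A,R,X): not NE [P1→B gives 6>5; P2→P gives 8>3; P3→Z gives 3>0]
(A,R,Y): not NE [P2→Q gives 5>2; P3→Z gives 3>1]
(A,R,Z): not NE [P2→Q gives 15>12]
(B,P,X): not NE [P2→R gives 7>2; P3→Z gives 8>2]
(B,P,Y): not NE [P1→A gives 5>1; P3→Z gives 8>0]
(B,P,Z): not NE [P1→A gives 7>2]
(B,Q,X): not NE [P3→Z gives 7>5]
(B,Q,Y): not NE [P2→P gives 6>0; P3→Z gives 7>4]
(B,Q,Z): not NE [P2→P gives 8>7]
(B,R,X): not NE [P3→Z gives 8>6]
(B,R,Y): not NE [P1→A gives 3>1; P2→P gives 6>5; P3→Z gives 8>3]
(B,R,Z): not NE [P1→A gives 6>0; P2→P gives 8>6]

PSNE: ∅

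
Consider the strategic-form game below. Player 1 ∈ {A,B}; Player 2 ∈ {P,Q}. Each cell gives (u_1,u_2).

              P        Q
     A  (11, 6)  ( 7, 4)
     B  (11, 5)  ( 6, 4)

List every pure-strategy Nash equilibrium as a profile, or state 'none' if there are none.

(A,P): NE
(A,Q): not NE [P2→P gives 6>4]
(B,P): NE
(B,Q): not NE [P1→A gives 7>6; P2→P gives 5>4]

Nash profiles: (A,P), (B,P)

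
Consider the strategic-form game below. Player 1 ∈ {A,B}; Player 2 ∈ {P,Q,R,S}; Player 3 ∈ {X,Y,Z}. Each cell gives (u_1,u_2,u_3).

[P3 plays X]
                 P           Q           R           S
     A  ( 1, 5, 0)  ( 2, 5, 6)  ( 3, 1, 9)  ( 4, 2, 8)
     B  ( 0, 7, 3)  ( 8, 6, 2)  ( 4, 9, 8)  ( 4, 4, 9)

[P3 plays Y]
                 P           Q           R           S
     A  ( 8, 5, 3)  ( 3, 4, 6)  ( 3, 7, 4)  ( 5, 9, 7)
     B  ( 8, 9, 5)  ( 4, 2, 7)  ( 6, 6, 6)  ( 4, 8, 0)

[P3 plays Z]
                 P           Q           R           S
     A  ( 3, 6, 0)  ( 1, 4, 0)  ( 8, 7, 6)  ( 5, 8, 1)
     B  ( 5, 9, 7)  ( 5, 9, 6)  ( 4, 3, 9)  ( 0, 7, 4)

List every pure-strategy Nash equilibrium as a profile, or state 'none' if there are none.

(A,P,X): not NE [P3→Y gives 3>0]
(A,P,Y): not NE [P2→S gives 9>5]
(A,P,Z): not NE [P1→B gives 5>3; P2→S gives 8>6; P3→Y gives 3>0]
(A,Q,X): not NE [P1→B gives 8>2]
(A,Q,Y): not NE [P1→B gives 4>3; P2→S gives 9>4]
(A,Q,Z): not NE [P1→B gives 5>1; P2→S gives 8>4; P3→Y gives 6>0]
(A,R,X): not NE [P1→B gives 4>3; P2→Q gives 5>1]
(A,R,Y): not NE [P1→B gives 6>3; P2→S gives 9>7; P3→X gives 9>4]
(A,R,Z): not NE [P2→S gives 8>7; P3→X gives 9>6]
(A,S,X): not NE [P2→Q gives 5>2]
(A,S,Y): not NE [P3→X gives 8>7]
(A,S,Z): not NE [P3→X gives 8>1]
(B,P,X): not NE [P1→A gives 1>0; P2→R gives 9>7; P3→Z gives 7>3]
(B,P,Y): not NE [P3→Z gives 7>5]
(B,P,Z): NE
(B,Q,X): not NE [P2→R gives 9>6; P3→Y gives 7>2]
(B,Q,Y): not NE [P2→P gives 9>2]
(B,Q,Z): not NE [P3→Y gives 7>6]
(B,R,X): not NE [P3→Z gives 9>8]
(B,R,Y): not NE [P2→P gives 9>6; P3→Z gives 9>6]
(B,R,Z): not NE [P1→A gives 8>4; P2→Q gives 9>3]
(B,S,X): not NE [P2→R gives 9>4]
(B,S,Y): not NE [P1→A gives 5>4; P2→P gives 9>8; P3→X gives 9>0]
(B,S,Z): not NE [P1→A gives 5>0; P2→Q gives 9>7; P3→X gives 9>4]

NE set: (B,P,Z)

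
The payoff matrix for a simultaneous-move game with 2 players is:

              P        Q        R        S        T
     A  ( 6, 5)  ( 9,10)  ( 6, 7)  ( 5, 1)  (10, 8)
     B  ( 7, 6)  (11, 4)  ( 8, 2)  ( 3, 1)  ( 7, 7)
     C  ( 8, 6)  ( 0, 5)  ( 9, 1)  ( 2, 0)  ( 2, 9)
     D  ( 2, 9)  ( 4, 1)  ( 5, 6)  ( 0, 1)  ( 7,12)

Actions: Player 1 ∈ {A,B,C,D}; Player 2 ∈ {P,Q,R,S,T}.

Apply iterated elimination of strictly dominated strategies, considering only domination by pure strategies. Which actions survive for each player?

Survivors P1:{A,B} P2:{Q,T}

P1 drop D (A beats it: P:6>2 Q:9>4 R:6>5 S:5>0 T:10>7)
P2 drop P (T beats it: A:8>5 B:7>6 C:9>6)
P2 drop R (Q beats it: A:10>7 B:4>2 C:5>1)
P1 drop C (A beats it: Q:9>0 S:5>2 T:10>2)
P2 drop S (Q beats it: A:10>1 B:4>1)
P1→{A,B} P2→{Q,T}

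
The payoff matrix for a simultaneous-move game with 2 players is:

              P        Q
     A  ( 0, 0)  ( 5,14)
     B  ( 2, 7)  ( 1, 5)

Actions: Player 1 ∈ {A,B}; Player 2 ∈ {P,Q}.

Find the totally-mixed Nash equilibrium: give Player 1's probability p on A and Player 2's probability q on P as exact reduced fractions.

p=1/8, q=2/3

P1 indiff ⇒ q·0+(1-q)·5 = q·2+(1-q)·1 ⇒ q(-2) = (1-q)(-4) ⇒ q = 2/3
P2 indiff ⇒ p·0+(1-p)·7 = p·14+(1-p)·5 ⇒ p(-14) = (1-p)(-2) ⇒ p = 1/8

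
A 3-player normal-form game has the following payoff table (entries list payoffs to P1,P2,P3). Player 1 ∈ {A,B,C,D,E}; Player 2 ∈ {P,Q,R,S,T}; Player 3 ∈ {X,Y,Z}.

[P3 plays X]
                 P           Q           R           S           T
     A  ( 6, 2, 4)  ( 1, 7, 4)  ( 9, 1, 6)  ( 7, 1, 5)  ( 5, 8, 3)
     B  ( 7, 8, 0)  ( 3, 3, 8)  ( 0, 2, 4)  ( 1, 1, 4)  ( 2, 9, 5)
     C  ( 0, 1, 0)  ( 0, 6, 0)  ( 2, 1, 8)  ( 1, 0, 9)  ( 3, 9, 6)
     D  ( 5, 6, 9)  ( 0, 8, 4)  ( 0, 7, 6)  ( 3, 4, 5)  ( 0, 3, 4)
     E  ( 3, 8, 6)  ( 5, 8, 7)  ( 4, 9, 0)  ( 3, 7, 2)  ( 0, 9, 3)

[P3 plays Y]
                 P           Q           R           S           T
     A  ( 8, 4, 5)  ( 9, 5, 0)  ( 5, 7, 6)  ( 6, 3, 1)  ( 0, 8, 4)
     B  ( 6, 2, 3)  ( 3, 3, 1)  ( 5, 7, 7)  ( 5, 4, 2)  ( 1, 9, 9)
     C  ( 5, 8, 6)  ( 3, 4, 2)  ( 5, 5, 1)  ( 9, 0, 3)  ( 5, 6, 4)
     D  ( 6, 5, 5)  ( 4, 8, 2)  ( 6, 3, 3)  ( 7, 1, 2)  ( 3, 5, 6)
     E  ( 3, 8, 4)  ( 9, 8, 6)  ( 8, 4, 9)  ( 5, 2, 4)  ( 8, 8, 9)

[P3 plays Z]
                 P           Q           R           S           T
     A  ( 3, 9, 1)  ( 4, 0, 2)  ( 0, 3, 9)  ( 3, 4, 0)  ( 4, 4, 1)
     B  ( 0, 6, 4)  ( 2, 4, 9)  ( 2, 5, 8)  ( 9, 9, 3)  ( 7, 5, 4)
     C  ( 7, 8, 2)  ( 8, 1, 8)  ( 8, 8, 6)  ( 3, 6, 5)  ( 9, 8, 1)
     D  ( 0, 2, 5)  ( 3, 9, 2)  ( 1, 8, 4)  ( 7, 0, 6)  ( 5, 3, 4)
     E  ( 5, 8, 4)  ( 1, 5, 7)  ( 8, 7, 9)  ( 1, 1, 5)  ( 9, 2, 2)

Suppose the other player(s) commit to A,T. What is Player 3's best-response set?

u_3(X vs A,T) = 3
u_3(Y vs A,T) = 4
u_3(Z vs A,T) = 1
max payoff 4 at {Y}

argmax u_3 = {Y}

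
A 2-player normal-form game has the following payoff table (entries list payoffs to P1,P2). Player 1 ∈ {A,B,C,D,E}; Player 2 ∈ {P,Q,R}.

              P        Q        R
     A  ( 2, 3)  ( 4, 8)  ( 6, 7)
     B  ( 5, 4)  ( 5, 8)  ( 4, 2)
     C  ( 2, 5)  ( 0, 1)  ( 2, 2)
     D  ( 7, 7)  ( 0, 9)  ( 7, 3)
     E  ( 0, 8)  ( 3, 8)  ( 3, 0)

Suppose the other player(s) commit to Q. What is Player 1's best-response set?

u_1(A vs Q) = 4
u_1(B vs Q) = 5
u_1(C vs Q) = 0
u_1(D vs Q) = 0
u_1(E vs Q) = 3
max payoff 5 at {B}

BR_1 = {B}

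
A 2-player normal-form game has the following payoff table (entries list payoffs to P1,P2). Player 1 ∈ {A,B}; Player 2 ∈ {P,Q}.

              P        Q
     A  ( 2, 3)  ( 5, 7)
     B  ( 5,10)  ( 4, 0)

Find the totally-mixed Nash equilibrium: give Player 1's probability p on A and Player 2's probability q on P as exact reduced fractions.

P1 indiff ⇒ q·2+(1-q)·5 = q·5+(1-q)·4 ⇒ q(-3) = (1-q)(-1) ⇒ q = 1/4
P2 indiff ⇒ p·3+(1-p)·10 = p·7+(1-p)·0 ⇒ p(-4) = (1-p)(-10) ⇒ p = 5/7

p=5/7, q=1/4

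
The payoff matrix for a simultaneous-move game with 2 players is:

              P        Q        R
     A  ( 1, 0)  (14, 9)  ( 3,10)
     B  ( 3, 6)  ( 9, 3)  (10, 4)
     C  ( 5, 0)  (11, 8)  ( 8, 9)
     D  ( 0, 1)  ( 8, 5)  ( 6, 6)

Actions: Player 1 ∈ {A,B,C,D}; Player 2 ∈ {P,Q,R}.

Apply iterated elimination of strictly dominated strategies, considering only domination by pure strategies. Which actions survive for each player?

P1 drop D (B beats it: P:3>0 Q:9>8 R:10>6)
P2 drop Q (R beats it: A:10>9 B:4>3 C:9>8)
P1 drop A (B beats it: P:3>1 R:10>3)
P1→{B,C} P2→{P,R}

IESDS → P1:{B,C} P2:{P,R}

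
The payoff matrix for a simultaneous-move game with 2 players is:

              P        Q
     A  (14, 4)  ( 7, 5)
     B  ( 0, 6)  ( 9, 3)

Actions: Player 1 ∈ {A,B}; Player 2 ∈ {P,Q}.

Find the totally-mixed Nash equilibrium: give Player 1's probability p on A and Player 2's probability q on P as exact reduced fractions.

(p,q) = (3/4, 1/8)

P1 indiff ⇒ q·14+(1-q)·7 = q·0+(1-q)·9 ⇒ q(14) = (1-q)(2) ⇒ q = 1/8
P2 indiff ⇒ p·4+(1-p)·6 = p·5+(1-p)·3 ⇒ p(-1) = (1-p)(-3) ⇒ p = 3/4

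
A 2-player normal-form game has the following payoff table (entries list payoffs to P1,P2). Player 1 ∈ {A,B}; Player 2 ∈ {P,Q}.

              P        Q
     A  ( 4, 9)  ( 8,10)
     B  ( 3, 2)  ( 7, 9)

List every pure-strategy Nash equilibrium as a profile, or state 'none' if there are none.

Nash profiles: (A,Q)

(A,P): not NE [P2→Q gives 10>9]
(A,Q): NE
(B,P): not NE [P1→A gives 4>3; P2→Q gives 9>2]
(B,Q): not NE [P1→A gives 8>7]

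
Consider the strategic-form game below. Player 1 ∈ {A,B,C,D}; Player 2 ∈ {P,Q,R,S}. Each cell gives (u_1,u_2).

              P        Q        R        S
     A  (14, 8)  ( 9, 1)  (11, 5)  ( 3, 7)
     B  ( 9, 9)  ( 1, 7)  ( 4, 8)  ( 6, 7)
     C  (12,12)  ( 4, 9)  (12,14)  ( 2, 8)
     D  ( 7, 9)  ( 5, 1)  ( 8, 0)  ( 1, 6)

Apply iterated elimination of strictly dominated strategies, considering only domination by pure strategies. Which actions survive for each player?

Remaining: P1:{A,C} P2:{P,R}

P1 drop D (A beats it: P:14>7 Q:9>5 R:11>8 S:3>1)
P2 drop Q (P beats it: A:8>1 B:9>7 C:12>9)
P2 drop S (P beats it: A:8>7 B:9>7 C:12>8)
P1 drop B (A beats it: P:14>9 R:11>4)
P1→{A,C} P2→{P,R}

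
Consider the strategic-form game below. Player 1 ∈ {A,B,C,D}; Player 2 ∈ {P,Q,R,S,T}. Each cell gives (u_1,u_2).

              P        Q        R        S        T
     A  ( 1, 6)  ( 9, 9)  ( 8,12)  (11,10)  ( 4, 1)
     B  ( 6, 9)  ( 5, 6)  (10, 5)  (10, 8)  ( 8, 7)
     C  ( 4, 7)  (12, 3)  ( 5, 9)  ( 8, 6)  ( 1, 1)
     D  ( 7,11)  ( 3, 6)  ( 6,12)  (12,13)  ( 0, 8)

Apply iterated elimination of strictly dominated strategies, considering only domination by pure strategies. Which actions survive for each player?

IESDS → P1:{A,B,D} P2:{P,R,S}

P2 drop Q (S beats it: A:10>9 B:8>6 C:6>3 D:13>6)
P1 drop C (B beats it: P:6>4 R:10>5 S:10>8 T:8>1)
P2 drop T (P beats it: A:6>1 B:9>7 D:11>8)
P1→{A,B,D} P2→{P,R,S}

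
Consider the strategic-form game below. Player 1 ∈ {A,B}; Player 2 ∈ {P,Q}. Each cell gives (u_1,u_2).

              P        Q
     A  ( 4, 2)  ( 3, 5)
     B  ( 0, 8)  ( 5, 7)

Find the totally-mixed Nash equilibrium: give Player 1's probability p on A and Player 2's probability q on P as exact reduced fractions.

P1 mixes 1/4 on A; P2 mixes 1/3 on P

P1 indiff ⇒ q·4+(1-q)·3 = q·0+(1-q)·5 ⇒ q(4) = (1-q)(2) ⇒ q = 1/3
P2 indiff ⇒ p·2+(1-p)·8 = p·5+(1-p)·7 ⇒ p(-3) = (1-p)(-1) ⇒ p = 1/4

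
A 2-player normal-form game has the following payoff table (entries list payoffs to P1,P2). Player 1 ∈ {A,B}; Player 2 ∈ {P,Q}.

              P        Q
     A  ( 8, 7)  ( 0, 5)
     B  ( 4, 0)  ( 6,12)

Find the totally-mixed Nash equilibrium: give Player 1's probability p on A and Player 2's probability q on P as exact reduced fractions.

(p,q) = (6/7, 3/5)

P1 indiff ⇒ q·8+(1-q)·0 = q·4+(1-q)·6 ⇒ q(4) = (1-q)(6) ⇒ q = 3/5
P2 indiff ⇒ p·7+(1-p)·0 = p·5+(1-p)·12 ⇒ p(2) = (1-p)(12) ⇒ p = 6/7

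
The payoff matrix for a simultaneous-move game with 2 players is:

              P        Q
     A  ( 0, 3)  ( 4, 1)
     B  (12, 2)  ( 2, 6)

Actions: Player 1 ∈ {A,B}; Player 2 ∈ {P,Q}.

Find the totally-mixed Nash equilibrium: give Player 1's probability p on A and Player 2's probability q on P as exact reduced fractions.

(p,q) = (2/3, 1/7)

P1 indiff ⇒ q·0+(1-q)·4 = q·12+(1-q)·2 ⇒ q(-12) = (1-q)(-2) ⇒ q = 1/7
P2 indiff ⇒ p·3+(1-p)·2 = p·1+(1-p)·6 ⇒ p(2) = (1-p)(4) ⇒ p = 2/3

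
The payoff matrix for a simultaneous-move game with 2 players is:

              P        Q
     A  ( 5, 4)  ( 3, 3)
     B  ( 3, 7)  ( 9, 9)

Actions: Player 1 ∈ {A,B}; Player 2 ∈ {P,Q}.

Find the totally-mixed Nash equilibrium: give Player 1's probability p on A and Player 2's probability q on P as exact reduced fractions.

(p,q) = (2/3, 3/4)

P1 indiff ⇒ q·5+(1-q)·3 = q·3+(1-q)·9 ⇒ q(2) = (1-q)(6) ⇒ q = 3/4
P2 indiff ⇒ p·4+(1-p)·7 = p·3+(1-p)·9 ⇒ p(1) = (1-p)(2) ⇒ p = 2/3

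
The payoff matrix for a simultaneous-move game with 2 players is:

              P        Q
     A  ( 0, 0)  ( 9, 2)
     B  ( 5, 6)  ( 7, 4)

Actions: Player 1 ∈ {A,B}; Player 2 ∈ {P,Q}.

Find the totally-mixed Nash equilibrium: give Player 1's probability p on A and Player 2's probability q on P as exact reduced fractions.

P1 mixes 1/2 on A; P2 mixes 2/7 on P

P1 indiff ⇒ q·0+(1-q)·9 = q·5+(1-q)·7 ⇒ q(-5) = (1-q)(-2) ⇒ q = 2/7
P2 indiff ⇒ p·0+(1-p)·6 = p·2+(1-p)·4 ⇒ p(-2) = (1-p)(-2) ⇒ p = 1/2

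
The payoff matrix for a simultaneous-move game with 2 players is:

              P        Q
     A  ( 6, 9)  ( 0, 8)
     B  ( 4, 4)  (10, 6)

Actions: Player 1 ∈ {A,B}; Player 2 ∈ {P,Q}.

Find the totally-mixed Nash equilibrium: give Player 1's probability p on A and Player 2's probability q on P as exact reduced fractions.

p=2/3, q=5/6

P1 indiff ⇒ q·6+(1-q)·0 = q·4+(1-q)·10 ⇒ q(2) = (1-q)(10) ⇒ q = 5/6
P2 indiff ⇒ p·9+(1-p)·4 = p·8+(1-p)·6 ⇒ p(1) = (1-p)(2) ⇒ p = 2/3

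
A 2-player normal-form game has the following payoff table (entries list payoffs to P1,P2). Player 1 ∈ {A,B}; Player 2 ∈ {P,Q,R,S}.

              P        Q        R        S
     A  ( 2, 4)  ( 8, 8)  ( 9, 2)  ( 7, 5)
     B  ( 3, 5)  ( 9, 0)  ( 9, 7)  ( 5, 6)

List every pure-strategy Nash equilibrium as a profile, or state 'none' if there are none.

(A,P): not NE [P1→B gives 3>2; P2→Q gives 8>4]
(A,Q): not NE [P1→B gives 9>8]
(A,R): not NE [P2→Q gives 8>2]
(A,S): not NE [P2→Q gives 8>5]
(B,P): not NE [P2→R gives 7>5]
(B,Q): not NE [P2→R gives 7>0]
(B,R): NE
(B,S): not NE [P1→A gives 7>5; P2→R gives 7>6]

NE set: (B,R)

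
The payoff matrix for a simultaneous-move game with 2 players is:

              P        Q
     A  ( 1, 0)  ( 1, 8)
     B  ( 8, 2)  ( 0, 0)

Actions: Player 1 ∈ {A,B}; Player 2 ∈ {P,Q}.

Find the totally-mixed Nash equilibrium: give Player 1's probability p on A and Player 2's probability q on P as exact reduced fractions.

P1 indiff ⇒ q·1+(1-q)·1 = q·8+(1-q)·0 ⇒ q(-7) = (1-q)(-1) ⇒ q = 1/8
P2 indiff ⇒ p·0+(1-p)·2 = p·8+(1-p)·0 ⇒ p(-8) = (1-p)(-2) ⇒ p = 1/5

P1 mixes 1/5 on A; P2 mixes 1/8 on P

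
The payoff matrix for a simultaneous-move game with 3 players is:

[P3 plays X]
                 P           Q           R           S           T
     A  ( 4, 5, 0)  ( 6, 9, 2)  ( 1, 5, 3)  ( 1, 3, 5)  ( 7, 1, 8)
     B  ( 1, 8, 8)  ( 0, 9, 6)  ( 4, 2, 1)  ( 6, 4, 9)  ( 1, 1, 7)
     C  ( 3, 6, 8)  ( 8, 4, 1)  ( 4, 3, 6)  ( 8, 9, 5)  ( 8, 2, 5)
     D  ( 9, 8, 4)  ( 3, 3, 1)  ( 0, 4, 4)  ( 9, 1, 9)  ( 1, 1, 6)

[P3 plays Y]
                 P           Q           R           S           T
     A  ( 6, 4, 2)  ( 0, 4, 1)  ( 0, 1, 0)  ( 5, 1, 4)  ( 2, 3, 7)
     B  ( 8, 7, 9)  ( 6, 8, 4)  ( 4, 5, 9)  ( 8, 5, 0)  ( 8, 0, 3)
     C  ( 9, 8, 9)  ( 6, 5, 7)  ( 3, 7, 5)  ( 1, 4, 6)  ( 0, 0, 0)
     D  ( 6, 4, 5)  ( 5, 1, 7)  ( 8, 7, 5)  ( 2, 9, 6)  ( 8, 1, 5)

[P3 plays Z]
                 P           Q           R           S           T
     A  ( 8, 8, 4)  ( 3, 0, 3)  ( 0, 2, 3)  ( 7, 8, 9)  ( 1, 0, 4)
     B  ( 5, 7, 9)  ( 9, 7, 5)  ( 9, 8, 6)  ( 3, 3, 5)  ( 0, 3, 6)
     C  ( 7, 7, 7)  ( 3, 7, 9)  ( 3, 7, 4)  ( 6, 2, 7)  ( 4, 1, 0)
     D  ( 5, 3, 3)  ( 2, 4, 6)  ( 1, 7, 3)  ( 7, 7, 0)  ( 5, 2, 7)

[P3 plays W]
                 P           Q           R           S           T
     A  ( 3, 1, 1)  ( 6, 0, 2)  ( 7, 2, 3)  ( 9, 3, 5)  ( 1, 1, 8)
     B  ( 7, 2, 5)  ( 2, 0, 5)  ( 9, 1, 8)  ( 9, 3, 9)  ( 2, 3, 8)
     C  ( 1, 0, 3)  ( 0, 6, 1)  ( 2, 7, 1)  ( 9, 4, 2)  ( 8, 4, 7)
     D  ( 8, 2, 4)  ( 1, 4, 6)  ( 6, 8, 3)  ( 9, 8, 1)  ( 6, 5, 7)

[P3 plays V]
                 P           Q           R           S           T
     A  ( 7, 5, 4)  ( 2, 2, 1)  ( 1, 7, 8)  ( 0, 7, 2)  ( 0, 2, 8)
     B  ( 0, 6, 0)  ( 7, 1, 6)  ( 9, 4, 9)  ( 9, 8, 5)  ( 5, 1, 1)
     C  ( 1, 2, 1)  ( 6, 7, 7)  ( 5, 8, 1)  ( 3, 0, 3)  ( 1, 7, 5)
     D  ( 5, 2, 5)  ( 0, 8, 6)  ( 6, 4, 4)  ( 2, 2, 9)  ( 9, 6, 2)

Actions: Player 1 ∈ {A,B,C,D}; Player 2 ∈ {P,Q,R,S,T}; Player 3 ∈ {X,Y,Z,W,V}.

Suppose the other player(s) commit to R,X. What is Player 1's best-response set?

argmax u_1 = {B,C}

u_1(A vs R,X) = 1
u_1(B vs R,X) = 4
u_1(C vs R,X) = 4
u_1(D vs R,X) = 0
max payoff 4 at {B,C}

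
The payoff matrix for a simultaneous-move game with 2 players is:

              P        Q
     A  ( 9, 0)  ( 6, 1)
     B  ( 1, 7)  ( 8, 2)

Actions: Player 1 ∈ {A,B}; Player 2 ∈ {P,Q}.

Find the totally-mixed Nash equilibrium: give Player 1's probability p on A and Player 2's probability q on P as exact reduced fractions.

P1 indiff ⇒ q·9+(1-q)·6 = q·1+(1-q)·8 ⇒ q(8) = (1-q)(2) ⇒ q = 1/5
P2 indiff ⇒ p·0+(1-p)·7 = p·1+(1-p)·2 ⇒ p(-1) = (1-p)(-5) ⇒ p = 5/6

p=5/6, q=1/5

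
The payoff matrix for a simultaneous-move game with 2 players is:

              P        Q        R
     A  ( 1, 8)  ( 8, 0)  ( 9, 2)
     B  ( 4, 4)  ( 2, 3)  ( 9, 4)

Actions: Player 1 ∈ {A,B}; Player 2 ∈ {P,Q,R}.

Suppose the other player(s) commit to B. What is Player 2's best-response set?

u_2(P vs B) = 4
u_2(Q vs B) = 3
u_2(R vs B) = 4
max payoff 4 at {P,R}

P2 best: {P,R}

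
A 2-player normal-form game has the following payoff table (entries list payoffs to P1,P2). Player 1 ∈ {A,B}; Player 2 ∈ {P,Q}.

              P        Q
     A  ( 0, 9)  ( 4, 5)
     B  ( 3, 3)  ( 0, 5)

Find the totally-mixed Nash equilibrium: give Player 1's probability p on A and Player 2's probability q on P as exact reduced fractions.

(p,q) = (1/3, 4/7)

P1 indiff ⇒ q·0+(1-q)·4 = q·3+(1-q)·0 ⇒ q(-3) = (1-q)(-4) ⇒ q = 4/7
P2 indiff ⇒ p·9+(1-p)·3 = p·5+(1-p)·5 ⇒ p(4) = (1-p)(2) ⇒ p = 1/3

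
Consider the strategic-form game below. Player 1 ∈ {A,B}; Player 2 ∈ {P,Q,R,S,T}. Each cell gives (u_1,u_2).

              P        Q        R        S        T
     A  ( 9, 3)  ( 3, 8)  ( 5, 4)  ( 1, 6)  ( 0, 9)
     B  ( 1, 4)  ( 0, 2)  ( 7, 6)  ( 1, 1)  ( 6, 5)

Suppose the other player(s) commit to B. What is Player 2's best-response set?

u_2(P vs B) = 4
u_2(Q vs B) = 2
u_2(R vs B) = 6
u_2(S vs B) = 1
u_2(T vs B) = 5
max payoff 6 at {R}

argmax u_2 = {R}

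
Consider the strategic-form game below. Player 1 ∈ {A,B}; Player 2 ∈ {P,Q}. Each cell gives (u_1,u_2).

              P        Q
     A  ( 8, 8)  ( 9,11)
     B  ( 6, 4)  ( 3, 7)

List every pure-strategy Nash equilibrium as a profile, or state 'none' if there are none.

(A,P): not NE [P2→Q gives 11>8]
(A,Q): NE
(B,P): not NE [P1→A gives 8>6; P2→Q gives 7>4]
(B,Q): not NE [P1→A gives 9>3]

NE set: (A,Q)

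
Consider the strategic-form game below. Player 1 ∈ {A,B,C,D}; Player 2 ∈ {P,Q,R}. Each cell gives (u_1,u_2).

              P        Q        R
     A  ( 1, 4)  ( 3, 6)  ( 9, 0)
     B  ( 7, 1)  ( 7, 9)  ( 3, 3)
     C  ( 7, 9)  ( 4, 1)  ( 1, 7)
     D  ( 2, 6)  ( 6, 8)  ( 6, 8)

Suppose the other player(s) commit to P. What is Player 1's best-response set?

BR_1 = {B,C}

u_1(A vs P) = 1
u_1(B vs P) = 7
u_1(C vs P) = 7
u_1(D vs P) = 2
max payoff 7 at {B,C}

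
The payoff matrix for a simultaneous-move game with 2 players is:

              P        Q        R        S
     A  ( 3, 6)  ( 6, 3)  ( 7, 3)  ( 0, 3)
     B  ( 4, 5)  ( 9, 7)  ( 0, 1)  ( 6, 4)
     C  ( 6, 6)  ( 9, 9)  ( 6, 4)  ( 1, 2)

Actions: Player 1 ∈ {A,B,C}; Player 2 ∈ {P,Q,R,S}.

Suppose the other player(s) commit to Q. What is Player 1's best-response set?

BR_1 = {B,C}

u_1(A vs Q) = 6
u_1(B vs Q) = 9
u_1(C vs Q) = 9
max payoff 9 at {B,C}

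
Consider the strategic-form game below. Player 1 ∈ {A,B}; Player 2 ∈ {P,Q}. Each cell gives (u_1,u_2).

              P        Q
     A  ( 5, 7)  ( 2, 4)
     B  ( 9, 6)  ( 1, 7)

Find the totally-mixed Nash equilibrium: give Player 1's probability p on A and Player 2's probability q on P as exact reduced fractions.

P1 indiff ⇒ q·5+(1-q)·2 = q·9+(1-q)·1 ⇒ q(-4) = (1-q)(-1) ⇒ q = 1/5
P2 indiff ⇒ p·7+(1-p)·6 = p·4+(1-p)·7 ⇒ p(3) = (1-p)(1) ⇒ p = 1/4

p=1/4, q=1/5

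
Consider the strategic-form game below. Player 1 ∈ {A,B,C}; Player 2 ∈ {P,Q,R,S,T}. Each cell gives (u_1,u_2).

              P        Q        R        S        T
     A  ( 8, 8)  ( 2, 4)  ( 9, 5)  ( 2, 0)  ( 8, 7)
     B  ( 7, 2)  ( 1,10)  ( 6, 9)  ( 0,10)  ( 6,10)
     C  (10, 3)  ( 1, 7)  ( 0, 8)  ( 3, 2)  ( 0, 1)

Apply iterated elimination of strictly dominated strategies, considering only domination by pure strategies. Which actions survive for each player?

Survivors P1:{A,C} P2:{P,R}

P1 drop B (A beats it: P:8>7 Q:2>1 R:9>6 S:2>0 T:8>6)
P2 drop Q (R beats it: A:5>4 C:8>7)
P2 drop S (P beats it: A:8>0 C:3>2)
P2 drop T (P beats it: A:8>7 C:3>1)
P1→{A,C} P2→{P,R}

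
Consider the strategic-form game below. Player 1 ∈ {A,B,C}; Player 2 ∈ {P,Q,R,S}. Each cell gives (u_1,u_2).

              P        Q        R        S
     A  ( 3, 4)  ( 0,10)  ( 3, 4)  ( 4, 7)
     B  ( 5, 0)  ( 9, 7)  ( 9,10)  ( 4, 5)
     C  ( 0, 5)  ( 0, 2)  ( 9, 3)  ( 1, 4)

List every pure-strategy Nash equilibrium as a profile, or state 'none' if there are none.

PSNE = {(B,R)}

(A,P): not NE [P1→B gives 5>3; P2→Q gives 10>4]
(A,Q): not NE [P1→B gives 9>0]
(A,R): not NE [P1→C gives 9>3; P2→Q gives 10>4]
(A,S): not NE [P2→Q gives 10>7]
(B,P): not NE [P2→R gives 10>0]
(B,Q): not NE [P2→R gives 10>7]
(B,R): NE
(B,S): not NE [P2→R gives 10>5]
(C,P): not NE [P1→B gives 5>0]
(C,Q): not NE [P1→B gives 9>0; P2→P gives 5>2]
(C,R): not NE [P2→P gives 5>3]
(C,S): not NE [P1→B gives 4>1; P2→P gives 5>4]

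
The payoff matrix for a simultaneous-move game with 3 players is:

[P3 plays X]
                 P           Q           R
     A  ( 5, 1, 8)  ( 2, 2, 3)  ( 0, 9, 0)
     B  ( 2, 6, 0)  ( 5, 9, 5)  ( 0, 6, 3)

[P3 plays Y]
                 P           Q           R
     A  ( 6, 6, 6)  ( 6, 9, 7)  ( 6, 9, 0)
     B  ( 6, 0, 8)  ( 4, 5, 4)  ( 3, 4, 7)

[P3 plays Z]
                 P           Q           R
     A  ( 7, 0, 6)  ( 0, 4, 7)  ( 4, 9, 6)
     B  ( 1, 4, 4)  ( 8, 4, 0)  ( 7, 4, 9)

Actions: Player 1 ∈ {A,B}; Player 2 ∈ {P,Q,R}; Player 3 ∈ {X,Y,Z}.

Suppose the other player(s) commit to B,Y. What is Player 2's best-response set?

BR_2 = {Q}

u_2(P vs B,Y) = 0
u_2(Q vs B,Y) = 5
u_2(R vs B,Y) = 4
max payoff 5 at {Q}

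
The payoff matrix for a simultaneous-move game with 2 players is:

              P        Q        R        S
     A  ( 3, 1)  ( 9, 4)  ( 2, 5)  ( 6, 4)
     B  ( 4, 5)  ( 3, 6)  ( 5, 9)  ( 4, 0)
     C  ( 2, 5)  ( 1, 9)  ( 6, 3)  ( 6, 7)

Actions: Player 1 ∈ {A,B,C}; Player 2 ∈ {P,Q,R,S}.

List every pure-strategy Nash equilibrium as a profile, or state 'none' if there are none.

Equilibria: none

(A,P): not NE [P1→B gives 4>3; P2→R gives 5>1]
(A,Q): not NE [P2→R gives 5>4]
(A,R): not NE [P1→C gives 6>2]
(A,S): not NE [P2→R gives 5>4]
(B,P): not NE [P2→R gives 9>5]
(B,Q): not NE [P1→A gives 9>3; P2→R gives 9>6]
(B,R): not NE [P1→C gives 6>5]
(B,S): not NE [P1→C gives 6>4; P2→R gives 9>0]
(C,P): not NE [P1→B gives 4>2; P2→Q gives 9>5]
(C,Q): not NE [P1→A gives 9>1]
(C,R): not NE [P2→Q gives 9>3]
(C,S): not NE [P2→Q gives 9>7]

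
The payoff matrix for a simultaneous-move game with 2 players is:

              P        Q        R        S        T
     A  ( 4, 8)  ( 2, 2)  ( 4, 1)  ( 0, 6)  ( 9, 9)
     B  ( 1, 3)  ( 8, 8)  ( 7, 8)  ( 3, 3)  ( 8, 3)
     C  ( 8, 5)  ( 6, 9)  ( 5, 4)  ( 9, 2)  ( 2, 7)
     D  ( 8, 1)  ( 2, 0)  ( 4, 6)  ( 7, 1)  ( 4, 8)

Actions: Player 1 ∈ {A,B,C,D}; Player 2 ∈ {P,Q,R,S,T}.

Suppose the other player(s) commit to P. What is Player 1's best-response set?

u_1(A vs P) = 4
u_1(B vs P) = 1
u_1(C vs P) = 8
u_1(D vs P) = 8
max payoff 8 at {C,D}

argmax u_1 = {C,D}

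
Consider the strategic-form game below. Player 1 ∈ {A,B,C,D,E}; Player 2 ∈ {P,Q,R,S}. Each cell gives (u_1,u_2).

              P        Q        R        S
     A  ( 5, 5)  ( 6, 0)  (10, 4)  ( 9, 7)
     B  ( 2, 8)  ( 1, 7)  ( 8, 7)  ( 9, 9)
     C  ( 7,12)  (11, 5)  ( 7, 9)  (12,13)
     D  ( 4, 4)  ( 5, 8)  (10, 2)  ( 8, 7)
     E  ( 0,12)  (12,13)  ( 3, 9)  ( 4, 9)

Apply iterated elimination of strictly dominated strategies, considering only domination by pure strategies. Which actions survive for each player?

P2 drop R (P beats it: A:5>4 B:8>7 C:12>9 D:4>2 E:12>9)
P1 drop A (C beats it: P:7>5 Q:11>6 S:12>9)
P1 drop B (C beats it: P:7>2 Q:11>1 S:12>9)
P1 drop D (C beats it: P:7>4 Q:11>5 S:12>8)
P1→{C,E} P2→{P,Q,S}

Survivors P1:{C,E} P2:{P,Q,S}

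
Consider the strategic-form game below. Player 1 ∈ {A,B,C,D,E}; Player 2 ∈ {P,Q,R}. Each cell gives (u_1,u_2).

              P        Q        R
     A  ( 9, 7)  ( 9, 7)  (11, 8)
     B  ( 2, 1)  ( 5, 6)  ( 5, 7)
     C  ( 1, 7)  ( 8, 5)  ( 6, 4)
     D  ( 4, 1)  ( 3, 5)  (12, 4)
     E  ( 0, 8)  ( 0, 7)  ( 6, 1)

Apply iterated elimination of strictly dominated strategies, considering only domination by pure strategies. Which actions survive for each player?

Remaining: P1:{A,D} P2:{Q,R}

P1 drop B (A beats it: P:9>2 Q:9>5 R:11>5)
P1 drop C (A beats it: P:9>1 Q:9>8 R:11>6)
P1 drop E (A beats it: P:9>0 Q:9>0 R:11>6)
P2 drop P (R beats it: A:8>7 D:4>1)
P1→{A,D} P2→{Q,R}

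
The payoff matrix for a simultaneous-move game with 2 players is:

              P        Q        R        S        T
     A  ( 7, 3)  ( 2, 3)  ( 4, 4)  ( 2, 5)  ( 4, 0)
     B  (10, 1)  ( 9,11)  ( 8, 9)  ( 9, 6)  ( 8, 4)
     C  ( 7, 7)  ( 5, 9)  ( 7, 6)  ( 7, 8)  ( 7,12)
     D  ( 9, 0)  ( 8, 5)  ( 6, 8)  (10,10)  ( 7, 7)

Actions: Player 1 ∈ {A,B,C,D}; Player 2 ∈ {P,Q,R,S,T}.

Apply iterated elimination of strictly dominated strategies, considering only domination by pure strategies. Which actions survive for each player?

IESDS → P1:{B,D} P2:{Q,R,S}

P1 drop A (B beats it: P:10>7 Q:9>2 R:8>4 S:9>2 T:8>4)
P1 drop C (B beats it: P:10>7 Q:9>5 R:8>7 S:9>7 T:8>7)
P2 drop P (Q beats it: B:11>1 D:5>0)
P2 drop T (R beats it: B:9>4 D:8>7)
P1→{B,D} P2→{Q,R,S}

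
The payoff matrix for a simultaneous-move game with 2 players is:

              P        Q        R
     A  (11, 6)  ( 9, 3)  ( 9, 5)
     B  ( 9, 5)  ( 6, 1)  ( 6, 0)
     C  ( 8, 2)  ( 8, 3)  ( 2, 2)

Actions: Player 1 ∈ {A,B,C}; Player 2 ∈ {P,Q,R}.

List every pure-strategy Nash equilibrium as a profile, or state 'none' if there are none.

PSNE = {(A,P)}

(A,P): NE
(A,Q): not NE [P2→P gives 6>3]
(A,R): not NE [P2→P gives 6>5]
(B,P): not NE [P1→A gives 11>9]
(B,Q): not NE [P1→A gives 9>6; P2→P gives 5>1]
(B,R): not NE [P1→A gives 9>6; P2→P gives 5>0]
(C,P): not NE [P1→A gives 11>8; P2→Q gives 3>2]
(C,Q): not NE [P1→A gives 9>8]
(C,R): not NE [P1→A gives 9>2; P2→Q gives 3>2]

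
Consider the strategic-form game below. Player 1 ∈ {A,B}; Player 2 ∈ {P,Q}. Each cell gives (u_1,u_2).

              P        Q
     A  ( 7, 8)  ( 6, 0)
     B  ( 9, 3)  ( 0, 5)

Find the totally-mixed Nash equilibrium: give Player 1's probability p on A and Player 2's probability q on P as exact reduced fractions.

p=1/5, q=3/4

P1 indiff ⇒ q·7+(1-q)·6 = q·9+(1-q)·0 ⇒ q(-2) = (1-q)(-6) ⇒ q = 3/4
P2 indiff ⇒ p·8+(1-p)·3 = p·0+(1-p)·5 ⇒ p(8) = (1-p)(2) ⇒ p = 1/5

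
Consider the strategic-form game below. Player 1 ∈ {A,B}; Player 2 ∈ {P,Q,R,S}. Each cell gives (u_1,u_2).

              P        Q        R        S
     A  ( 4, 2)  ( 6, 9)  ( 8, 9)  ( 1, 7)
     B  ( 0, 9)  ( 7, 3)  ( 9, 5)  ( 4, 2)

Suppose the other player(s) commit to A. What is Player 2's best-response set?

u_2(P vs A) = 2
u_2(Q vs A) = 9
u_2(R vs A) = 9
u_2(S vs A) = 7
max payoff 9 at {Q,R}

BR_2 = {Q,R}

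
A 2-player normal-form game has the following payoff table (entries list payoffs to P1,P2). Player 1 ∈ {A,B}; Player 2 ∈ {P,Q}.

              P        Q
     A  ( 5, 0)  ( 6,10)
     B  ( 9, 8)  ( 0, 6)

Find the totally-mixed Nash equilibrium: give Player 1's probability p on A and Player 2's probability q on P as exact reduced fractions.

P1 mixes 1/6 on A; P2 mixes 3/5 on P

P1 indiff ⇒ q·5+(1-q)·6 = q·9+(1-q)·0 ⇒ q(-4) = (1-q)(-6) ⇒ q = 3/5
P2 indiff ⇒ p·0+(1-p)·8 = p·10+(1-p)·6 ⇒ p(-10) = (1-p)(-2) ⇒ p = 1/6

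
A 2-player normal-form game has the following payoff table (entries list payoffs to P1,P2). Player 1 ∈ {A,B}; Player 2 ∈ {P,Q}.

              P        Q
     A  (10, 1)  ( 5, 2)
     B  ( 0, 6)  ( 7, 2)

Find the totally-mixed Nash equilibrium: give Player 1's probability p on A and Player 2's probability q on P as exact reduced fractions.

P1 indiff ⇒ q·10+(1-q)·5 = q·0+(1-q)·7 ⇒ q(10) = (1-q)(2) ⇒ q = 1/6
P2 indiff ⇒ p·1+(1-p)·6 = p·2+(1-p)·2 ⇒ p(-1) = (1-p)(-4) ⇒ p = 4/5

p=4/5, q=1/6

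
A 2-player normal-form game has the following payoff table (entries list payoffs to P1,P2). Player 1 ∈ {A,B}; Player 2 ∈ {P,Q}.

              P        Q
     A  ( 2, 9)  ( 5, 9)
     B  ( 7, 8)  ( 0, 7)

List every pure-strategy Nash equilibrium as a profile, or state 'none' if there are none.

NE set: (A,Q), (B,P)

(A,P): not NE [P1→B gives 7>2]
(A,Q): NE
(B,P): NE
(B,Q): not NE [P1→A gives 5>0; P2→P gives 8>7]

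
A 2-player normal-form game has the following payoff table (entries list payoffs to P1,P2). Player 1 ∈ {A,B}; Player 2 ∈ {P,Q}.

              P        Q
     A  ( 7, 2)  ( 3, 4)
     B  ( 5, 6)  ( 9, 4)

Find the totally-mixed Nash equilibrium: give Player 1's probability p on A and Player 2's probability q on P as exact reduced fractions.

p=1/2, q=3/4

P1 indiff ⇒ q·7+(1-q)·3 = q·5+(1-q)·9 ⇒ q(2) = (1-q)(6) ⇒ q = 3/4
P2 indiff ⇒ p·2+(1-p)·6 = p·4+(1-p)·4 ⇒ p(-2) = (1-p)(-2) ⇒ p = 1/2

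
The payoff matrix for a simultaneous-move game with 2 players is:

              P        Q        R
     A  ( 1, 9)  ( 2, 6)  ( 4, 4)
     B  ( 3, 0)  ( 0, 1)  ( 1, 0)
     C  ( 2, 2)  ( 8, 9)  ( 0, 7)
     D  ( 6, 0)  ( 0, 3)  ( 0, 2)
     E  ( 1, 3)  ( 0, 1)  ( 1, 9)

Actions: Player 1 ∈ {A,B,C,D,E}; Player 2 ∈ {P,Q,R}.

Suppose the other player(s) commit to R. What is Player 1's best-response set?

BR_1 = {A}

u_1(A vs R) = 4
u_1(B vs R) = 1
u_1(C vs R) = 0
u_1(D vs R) = 0
u_1(E vs R) = 1
max payoff 4 at {A}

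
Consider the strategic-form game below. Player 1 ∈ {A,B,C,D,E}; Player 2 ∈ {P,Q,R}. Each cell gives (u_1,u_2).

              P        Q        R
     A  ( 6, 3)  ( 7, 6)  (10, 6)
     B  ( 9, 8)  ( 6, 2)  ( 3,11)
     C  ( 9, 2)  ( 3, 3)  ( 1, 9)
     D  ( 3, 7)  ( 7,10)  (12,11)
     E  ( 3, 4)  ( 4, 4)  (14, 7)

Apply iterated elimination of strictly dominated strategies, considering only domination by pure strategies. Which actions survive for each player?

P2 drop P (R beats it: A:6>3 B:11>8 C:9>2 D:11>7 E:7>4)
P1 drop B (A beats it: Q:7>6 R:10>3)
P1 drop C (A beats it: Q:7>3 R:10>1)
P1→{A,D,E} P2→{Q,R}

Survivors P1:{A,D,E} P2:{Q,R}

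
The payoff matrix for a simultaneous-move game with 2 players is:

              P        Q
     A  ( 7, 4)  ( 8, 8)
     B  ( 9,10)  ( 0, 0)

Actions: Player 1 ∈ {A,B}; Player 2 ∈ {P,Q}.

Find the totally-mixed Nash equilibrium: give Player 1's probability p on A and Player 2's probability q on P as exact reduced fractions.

P1 indiff ⇒ q·7+(1-q)·8 = q·9+(1-q)·0 ⇒ q(-2) = (1-q)(-8) ⇒ q = 4/5
P2 indiff ⇒ p·4+(1-p)·10 = p·8+(1-p)·0 ⇒ p(-4) = (1-p)(-10) ⇒ p = 5/7

p=5/7, q=4/5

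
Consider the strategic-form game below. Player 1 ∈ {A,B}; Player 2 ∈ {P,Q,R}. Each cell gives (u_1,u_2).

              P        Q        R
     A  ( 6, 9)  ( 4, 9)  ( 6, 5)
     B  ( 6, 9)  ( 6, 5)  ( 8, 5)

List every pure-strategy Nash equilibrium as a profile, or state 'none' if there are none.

(A,P): NE
(A,Q): not NE [P1→B gives 6>4]
(A,R): not NE [P1→B gives 8>6; P2→Q gives 9>5]
(B,P): NE
(B,Q): not NE [P2→P gives 9>5]
(B,R): not NE [P2→P gives 9>5]

Nash profiles: (A,P), (B,P)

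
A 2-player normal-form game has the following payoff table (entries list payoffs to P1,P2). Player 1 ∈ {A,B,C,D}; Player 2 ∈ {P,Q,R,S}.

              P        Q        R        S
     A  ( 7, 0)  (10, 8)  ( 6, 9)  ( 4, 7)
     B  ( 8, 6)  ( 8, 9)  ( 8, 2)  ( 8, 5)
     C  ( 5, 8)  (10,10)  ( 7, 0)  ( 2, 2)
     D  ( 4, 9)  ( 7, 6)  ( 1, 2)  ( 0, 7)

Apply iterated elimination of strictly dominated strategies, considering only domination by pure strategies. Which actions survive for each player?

Remaining: P1:{A,B,C} P2:{Q,R}

P1 drop D (A beats it: P:7>4 Q:10>7 R:6>1 S:4>0)
P2 drop P (Q beats it: A:8>0 B:9>6 C:10>8)
P2 drop S (Q beats it: A:8>7 B:9>5 C:10>2)
P1→{A,B,C} P2→{Q,R}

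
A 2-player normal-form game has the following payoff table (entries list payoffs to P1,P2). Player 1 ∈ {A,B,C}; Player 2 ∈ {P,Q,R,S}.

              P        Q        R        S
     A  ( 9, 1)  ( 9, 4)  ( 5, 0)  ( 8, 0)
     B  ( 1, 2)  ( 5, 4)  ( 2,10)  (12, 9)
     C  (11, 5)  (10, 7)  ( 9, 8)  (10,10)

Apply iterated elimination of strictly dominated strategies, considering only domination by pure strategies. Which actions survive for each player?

P1 drop A (C beats it: P:11>9 Q:10>9 R:9>5 S:10>8)
P2 drop P (Q beats it: B:4>2 C:7>5)
P2 drop Q (R beats it: B:10>4 C:8>7)
P1→{B,C} P2→{R,S}

Remaining: P1:{B,C} P2:{R,S}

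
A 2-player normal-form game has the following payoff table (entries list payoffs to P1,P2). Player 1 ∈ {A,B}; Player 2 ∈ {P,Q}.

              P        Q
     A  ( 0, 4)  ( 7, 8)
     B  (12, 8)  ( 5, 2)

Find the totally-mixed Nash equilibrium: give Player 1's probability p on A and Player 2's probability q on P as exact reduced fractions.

P1 indiff ⇒ q·0+(1-q)·7 = q·12+(1-q)·5 ⇒ q(-12) = (1-q)(-2) ⇒ q = 1/7
P2 indiff ⇒ p·4+(1-p)·8 = p·8+(1-p)·2 ⇒ p(-4) = (1-p)(-6) ⇒ p = 3/5

P1 mixes 3/5 on A; P2 mixes 1/7 on P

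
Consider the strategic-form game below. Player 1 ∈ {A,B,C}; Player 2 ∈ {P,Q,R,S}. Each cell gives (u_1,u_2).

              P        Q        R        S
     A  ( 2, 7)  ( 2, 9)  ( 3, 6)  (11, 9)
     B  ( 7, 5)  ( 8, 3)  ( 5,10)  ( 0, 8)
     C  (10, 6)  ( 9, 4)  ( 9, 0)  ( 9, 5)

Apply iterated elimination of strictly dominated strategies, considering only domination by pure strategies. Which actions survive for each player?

Remaining: P1:{A,C} P2:{P,Q,S}

P1 drop B (C beats it: P:10>7 Q:9>8 R:9>5 S:9>0)
P2 drop R (P beats it: A:7>6 C:6>0)
P1→{A,C} P2→{P,Q,S}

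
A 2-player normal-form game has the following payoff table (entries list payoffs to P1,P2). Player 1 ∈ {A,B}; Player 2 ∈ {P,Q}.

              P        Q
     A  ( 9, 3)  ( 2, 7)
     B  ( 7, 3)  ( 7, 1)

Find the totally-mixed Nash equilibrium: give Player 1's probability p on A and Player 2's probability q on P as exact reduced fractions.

(p,q) = (1/3, 5/7)

P1 indiff ⇒ q·9+(1-q)·2 = q·7+(1-q)·7 ⇒ q(2) = (1-q)(5) ⇒ q = 5/7
P2 indiff ⇒ p·3+(1-p)·3 = p·7+(1-p)·1 ⇒ p(-4) = (1-p)(-2) ⇒ p = 1/3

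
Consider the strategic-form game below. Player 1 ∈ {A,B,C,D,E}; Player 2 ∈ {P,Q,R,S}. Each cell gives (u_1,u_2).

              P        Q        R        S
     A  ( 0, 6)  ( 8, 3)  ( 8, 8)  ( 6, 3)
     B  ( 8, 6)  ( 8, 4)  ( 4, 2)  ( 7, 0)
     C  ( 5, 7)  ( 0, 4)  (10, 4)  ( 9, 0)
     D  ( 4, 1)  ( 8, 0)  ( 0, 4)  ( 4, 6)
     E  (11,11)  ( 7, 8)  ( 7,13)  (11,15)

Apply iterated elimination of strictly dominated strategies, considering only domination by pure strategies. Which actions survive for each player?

Remaining: P1:{C,E} P2:{P,R,S}

P2 drop Q (P beats it: A:6>3 B:6>4 C:7>4 D:1>0 E:11>8)
P1 drop A (C beats it: P:5>0 R:10>8 S:9>6)
P1 drop B (E beats it: P:11>8 R:7>4 S:11>7)
P1 drop D (C beats it: P:5>4 R:10>0 S:9>4)
P1→{C,E} P2→{P,R,S}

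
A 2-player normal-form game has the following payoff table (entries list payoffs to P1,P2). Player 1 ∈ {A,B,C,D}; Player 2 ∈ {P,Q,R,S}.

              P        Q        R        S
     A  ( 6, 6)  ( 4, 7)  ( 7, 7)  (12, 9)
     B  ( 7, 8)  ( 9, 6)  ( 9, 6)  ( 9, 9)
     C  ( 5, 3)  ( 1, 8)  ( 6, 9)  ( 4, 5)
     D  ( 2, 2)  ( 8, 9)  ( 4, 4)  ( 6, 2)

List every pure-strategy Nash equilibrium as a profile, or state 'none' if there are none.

NE set: (A,S)

(A,P): not NE [P1→B gives 7>6; P2→S gives 9>6]
(A,Q): not NE [P1→B gives 9>4; P2→S gives 9>7]
(A,R): not NE [P1→B gives 9>7; P2→S gives 9>7]
(A,S): NE
(B,P): not NE [P2→S gives 9>8]
(B,Q): not NE [P2→S gives 9>6]
(B,R): not NE [P2→S gives 9>6]
(B,S): not NE [P1→A gives 12>9]
(C,P): not NE [P1→B gives 7>5; P2→R gives 9>3]
(C,Q): not NE [P1→B gives 9>1; P2→R gives 9>8]
(C,R): not NE [P1→B gives 9>6]
(C,S): not NE [P1→A gives 12>4; P2→R gives 9>5]
(D,P): not NE [P1→B gives 7>2; P2→Q gives 9>2]
(D,Q): not NE [P1→B gives 9>8]
(D,R): not NE [P1→B gives 9>4; P2→Q gives 9>4]
(D,S): not NE [P1→A gives 12>6; P2→Q gives 9>2]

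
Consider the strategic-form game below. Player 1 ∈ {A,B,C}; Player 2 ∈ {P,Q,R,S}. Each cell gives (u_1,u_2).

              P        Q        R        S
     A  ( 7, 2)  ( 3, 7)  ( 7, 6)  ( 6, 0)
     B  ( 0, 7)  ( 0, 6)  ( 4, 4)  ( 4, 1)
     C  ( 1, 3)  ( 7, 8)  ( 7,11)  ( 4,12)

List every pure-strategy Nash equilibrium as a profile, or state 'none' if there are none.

PSNE: ∅

(A,P): not NE [P2→Q gives 7>2]
(A,Q): not NE [P1→C gives 7>3]
(A,R): not NE [P2→Q gives 7>6]
(A,S): not NE [P2→Q gives 7>0]
(B,P): not NE [P1→A gives 7>0]
(B,Q): not NE [P1→C gives 7>0; P2→P gives 7>6]
(B,R): not NE [P1→C gives 7>4; P2→P gives 7>4]
(B,S): not NE [P1→A gives 6>4; P2→P gives 7>1]
(C,P): not NE [P1→A gives 7>1; P2→S gives 12>3]
(C,Q): not NE [P2→S gives 12>8]
(C,R): not NE [P2→S gives 12>11]
(C,S): not NE [P1→A gives 6>4]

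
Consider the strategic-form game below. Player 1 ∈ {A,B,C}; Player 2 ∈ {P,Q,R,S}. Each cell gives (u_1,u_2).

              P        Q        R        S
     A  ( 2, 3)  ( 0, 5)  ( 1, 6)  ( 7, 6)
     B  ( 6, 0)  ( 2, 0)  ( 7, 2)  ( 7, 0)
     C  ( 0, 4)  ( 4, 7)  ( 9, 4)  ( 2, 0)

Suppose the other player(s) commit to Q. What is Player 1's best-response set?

argmax u_1 = {C}

u_1(A vs Q) = 0
u_1(B vs Q) = 2
u_1(C vs Q) = 4
max payoff 4 at {C}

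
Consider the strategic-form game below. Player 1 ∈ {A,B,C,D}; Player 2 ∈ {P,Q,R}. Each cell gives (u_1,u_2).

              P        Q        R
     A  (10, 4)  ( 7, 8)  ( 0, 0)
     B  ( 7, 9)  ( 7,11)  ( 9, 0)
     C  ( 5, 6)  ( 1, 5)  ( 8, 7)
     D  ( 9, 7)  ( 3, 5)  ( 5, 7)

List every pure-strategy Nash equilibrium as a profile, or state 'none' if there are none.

NE set: (A,Q), (B,Q)

(A,P): not NE [P2→Q gives 8>4]
(A,Q): NE
(A,R): not NE [P1→B gives 9>0; P2→Q gives 8>0]
(B,P): not NE [P1→A gives 10>7; P2→Q gives 11>9]
(B,Q): NE
(B,R): not NE [P2→Q gives 11>0]
(C,P): not NE [P1→A gives 10>5; P2→R gives 7>6]
(C,Q): not NE [P1→B gives 7>1; P2→R gives 7>5]
(C,R): not NE [P1→B gives 9>8]
(D,P): not NE [P1→A gives 10>9]
(D,Q): not NE [P1→B gives 7>3; P2→R gives 7>5]
(D,R): not NE [P1→B gives 9>5]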